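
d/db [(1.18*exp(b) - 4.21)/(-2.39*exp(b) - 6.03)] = -17.1773*exp(b)/(2.39*exp(b) + 6.03)^2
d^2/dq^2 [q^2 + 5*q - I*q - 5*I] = 2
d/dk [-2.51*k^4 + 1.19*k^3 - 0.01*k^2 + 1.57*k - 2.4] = -10.04*k^3 + 3.57*k^2 - 0.02*k + 1.57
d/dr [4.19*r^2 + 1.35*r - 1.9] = 8.38*r + 1.35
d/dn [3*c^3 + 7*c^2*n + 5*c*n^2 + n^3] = 7*c^2 + 10*c*n + 3*n^2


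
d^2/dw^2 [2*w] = 0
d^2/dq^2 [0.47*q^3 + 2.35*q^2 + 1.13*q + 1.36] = 2.82*q + 4.7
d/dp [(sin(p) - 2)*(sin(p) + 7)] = (2*sin(p) + 5)*cos(p)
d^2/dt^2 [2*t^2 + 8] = 4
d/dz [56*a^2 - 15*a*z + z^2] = -15*a + 2*z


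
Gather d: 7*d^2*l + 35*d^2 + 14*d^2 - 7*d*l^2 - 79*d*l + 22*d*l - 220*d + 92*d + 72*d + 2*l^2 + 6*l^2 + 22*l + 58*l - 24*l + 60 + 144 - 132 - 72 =d^2*(7*l + 49) + d*(-7*l^2 - 57*l - 56) + 8*l^2 + 56*l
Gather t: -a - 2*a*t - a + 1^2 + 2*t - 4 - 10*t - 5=-2*a + t*(-2*a - 8) - 8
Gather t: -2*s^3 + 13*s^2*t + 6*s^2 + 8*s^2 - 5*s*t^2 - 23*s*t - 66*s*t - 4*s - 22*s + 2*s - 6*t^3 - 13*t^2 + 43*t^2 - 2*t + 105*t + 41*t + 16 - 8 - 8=-2*s^3 + 14*s^2 - 24*s - 6*t^3 + t^2*(30 - 5*s) + t*(13*s^2 - 89*s + 144)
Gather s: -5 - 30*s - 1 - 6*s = -36*s - 6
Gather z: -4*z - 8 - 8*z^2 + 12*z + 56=-8*z^2 + 8*z + 48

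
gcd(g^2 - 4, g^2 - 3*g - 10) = g + 2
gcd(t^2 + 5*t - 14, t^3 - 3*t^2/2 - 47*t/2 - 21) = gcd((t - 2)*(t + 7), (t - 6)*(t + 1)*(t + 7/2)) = 1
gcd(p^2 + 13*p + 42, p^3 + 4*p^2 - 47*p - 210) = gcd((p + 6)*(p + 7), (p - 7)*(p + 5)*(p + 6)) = p + 6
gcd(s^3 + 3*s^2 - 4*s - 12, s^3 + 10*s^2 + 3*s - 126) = 1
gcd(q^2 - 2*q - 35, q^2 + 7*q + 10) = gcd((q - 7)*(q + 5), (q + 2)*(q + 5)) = q + 5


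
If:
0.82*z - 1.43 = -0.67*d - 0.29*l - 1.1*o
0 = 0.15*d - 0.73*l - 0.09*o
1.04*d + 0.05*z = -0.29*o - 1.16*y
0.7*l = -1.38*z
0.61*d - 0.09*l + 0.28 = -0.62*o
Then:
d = -4.80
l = -1.48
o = 4.05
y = 3.25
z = 0.75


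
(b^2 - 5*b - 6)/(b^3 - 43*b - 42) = (b - 6)/(b^2 - b - 42)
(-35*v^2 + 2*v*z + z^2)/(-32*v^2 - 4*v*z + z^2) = (35*v^2 - 2*v*z - z^2)/(32*v^2 + 4*v*z - z^2)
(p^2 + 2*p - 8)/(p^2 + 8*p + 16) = (p - 2)/(p + 4)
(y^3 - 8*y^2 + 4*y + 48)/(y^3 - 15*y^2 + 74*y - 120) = (y + 2)/(y - 5)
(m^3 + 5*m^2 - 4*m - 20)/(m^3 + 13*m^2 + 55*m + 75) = (m^2 - 4)/(m^2 + 8*m + 15)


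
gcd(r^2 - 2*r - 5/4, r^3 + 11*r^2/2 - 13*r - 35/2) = r - 5/2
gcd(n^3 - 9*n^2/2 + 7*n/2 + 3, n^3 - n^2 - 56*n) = 1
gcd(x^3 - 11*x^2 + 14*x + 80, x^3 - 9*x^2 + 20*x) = x - 5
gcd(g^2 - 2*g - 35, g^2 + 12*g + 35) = g + 5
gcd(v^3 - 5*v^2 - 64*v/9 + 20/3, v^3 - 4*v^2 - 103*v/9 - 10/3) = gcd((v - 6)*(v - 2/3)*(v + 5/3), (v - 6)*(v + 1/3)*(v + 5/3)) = v^2 - 13*v/3 - 10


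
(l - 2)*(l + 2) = l^2 - 4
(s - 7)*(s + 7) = s^2 - 49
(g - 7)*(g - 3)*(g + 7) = g^3 - 3*g^2 - 49*g + 147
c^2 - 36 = (c - 6)*(c + 6)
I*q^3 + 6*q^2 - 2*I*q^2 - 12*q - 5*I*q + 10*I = (q - 2)*(q - 5*I)*(I*q + 1)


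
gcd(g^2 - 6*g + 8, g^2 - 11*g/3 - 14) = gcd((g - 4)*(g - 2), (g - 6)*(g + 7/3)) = 1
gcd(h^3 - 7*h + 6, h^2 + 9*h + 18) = h + 3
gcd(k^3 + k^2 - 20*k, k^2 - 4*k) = k^2 - 4*k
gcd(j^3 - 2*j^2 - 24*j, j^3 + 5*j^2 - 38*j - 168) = j^2 - 2*j - 24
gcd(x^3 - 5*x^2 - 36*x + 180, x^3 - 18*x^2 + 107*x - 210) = x^2 - 11*x + 30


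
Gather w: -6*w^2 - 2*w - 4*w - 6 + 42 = -6*w^2 - 6*w + 36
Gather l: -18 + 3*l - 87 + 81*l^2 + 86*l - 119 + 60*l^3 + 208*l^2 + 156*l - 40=60*l^3 + 289*l^2 + 245*l - 264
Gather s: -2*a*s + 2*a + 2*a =-2*a*s + 4*a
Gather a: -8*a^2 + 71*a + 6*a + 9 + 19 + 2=-8*a^2 + 77*a + 30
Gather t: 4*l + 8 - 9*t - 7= 4*l - 9*t + 1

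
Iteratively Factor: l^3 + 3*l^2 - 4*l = (l - 1)*(l^2 + 4*l) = (l - 1)*(l + 4)*(l)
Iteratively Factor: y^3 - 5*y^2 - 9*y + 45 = (y - 3)*(y^2 - 2*y - 15) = (y - 5)*(y - 3)*(y + 3)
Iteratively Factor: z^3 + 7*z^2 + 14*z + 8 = (z + 1)*(z^2 + 6*z + 8) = (z + 1)*(z + 4)*(z + 2)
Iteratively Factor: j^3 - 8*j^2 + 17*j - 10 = (j - 1)*(j^2 - 7*j + 10) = (j - 2)*(j - 1)*(j - 5)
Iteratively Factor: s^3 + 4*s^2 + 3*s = (s + 1)*(s^2 + 3*s) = (s + 1)*(s + 3)*(s)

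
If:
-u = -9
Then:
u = 9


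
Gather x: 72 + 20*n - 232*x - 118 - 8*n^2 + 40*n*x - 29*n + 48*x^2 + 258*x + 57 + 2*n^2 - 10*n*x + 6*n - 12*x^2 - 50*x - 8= -6*n^2 - 3*n + 36*x^2 + x*(30*n - 24) + 3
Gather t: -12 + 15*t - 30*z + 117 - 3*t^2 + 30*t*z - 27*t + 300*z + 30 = -3*t^2 + t*(30*z - 12) + 270*z + 135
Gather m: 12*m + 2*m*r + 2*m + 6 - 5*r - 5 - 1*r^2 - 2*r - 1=m*(2*r + 14) - r^2 - 7*r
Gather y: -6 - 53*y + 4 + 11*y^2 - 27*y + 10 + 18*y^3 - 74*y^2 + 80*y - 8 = 18*y^3 - 63*y^2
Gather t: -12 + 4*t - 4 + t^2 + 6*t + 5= t^2 + 10*t - 11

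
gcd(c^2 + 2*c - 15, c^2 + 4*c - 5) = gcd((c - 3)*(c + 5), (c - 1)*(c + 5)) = c + 5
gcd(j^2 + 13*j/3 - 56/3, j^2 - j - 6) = 1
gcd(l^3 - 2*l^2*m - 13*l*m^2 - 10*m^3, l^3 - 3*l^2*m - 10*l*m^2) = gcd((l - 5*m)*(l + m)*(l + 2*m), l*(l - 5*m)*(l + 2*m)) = l^2 - 3*l*m - 10*m^2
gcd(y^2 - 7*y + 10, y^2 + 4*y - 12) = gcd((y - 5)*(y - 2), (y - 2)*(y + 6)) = y - 2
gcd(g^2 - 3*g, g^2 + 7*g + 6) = 1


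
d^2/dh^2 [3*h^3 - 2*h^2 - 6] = 18*h - 4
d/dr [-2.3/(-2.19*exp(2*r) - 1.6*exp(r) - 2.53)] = (-10.074*exp(r) - 3.68)*exp(r)/(2.19*exp(2*r) + 1.6*exp(r) + 2.53)^2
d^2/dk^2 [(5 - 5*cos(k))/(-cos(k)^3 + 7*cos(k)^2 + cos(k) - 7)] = 5*(-8*sin(k)^4 + 132*sin(k)^2 + 39*cos(k) + 9*cos(3*k) + 48)/(2*(cos(k) - 7)^3*(cos(k) + 1)^3)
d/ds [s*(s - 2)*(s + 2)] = 3*s^2 - 4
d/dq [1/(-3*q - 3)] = 1/(3*(q + 1)^2)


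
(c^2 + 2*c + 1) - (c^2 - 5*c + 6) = 7*c - 5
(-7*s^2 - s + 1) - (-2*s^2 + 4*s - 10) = -5*s^2 - 5*s + 11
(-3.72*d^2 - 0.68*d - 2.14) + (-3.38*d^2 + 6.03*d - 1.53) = -7.1*d^2 + 5.35*d - 3.67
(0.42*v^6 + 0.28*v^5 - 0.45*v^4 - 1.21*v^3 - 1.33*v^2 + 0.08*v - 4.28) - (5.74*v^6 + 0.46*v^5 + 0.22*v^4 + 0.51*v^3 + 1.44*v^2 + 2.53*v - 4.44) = -5.32*v^6 - 0.18*v^5 - 0.67*v^4 - 1.72*v^3 - 2.77*v^2 - 2.45*v + 0.16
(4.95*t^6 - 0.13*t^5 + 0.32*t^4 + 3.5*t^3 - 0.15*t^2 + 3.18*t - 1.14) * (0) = 0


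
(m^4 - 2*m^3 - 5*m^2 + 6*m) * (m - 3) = m^5 - 5*m^4 + m^3 + 21*m^2 - 18*m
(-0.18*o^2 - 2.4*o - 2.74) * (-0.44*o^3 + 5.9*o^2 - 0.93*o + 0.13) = 0.0792*o^5 - 0.00600000000000001*o^4 - 12.787*o^3 - 13.9574*o^2 + 2.2362*o - 0.3562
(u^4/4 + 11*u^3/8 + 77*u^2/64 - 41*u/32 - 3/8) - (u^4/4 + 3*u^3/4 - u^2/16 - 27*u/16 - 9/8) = 5*u^3/8 + 81*u^2/64 + 13*u/32 + 3/4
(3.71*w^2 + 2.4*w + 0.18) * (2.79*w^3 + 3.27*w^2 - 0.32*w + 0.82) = 10.3509*w^5 + 18.8277*w^4 + 7.163*w^3 + 2.8628*w^2 + 1.9104*w + 0.1476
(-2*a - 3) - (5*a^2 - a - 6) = -5*a^2 - a + 3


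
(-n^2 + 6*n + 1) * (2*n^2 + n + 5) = -2*n^4 + 11*n^3 + 3*n^2 + 31*n + 5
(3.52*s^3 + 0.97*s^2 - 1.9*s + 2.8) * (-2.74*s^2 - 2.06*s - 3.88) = -9.6448*s^5 - 9.909*s^4 - 10.4498*s^3 - 7.5216*s^2 + 1.604*s - 10.864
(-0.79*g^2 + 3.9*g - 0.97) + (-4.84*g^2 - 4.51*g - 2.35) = -5.63*g^2 - 0.61*g - 3.32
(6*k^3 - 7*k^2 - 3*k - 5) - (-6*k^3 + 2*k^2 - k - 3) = 12*k^3 - 9*k^2 - 2*k - 2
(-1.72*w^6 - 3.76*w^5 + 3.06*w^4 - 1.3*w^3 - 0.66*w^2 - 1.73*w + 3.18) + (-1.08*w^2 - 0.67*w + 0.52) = -1.72*w^6 - 3.76*w^5 + 3.06*w^4 - 1.3*w^3 - 1.74*w^2 - 2.4*w + 3.7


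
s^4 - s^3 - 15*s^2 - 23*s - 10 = (s - 5)*(s + 1)^2*(s + 2)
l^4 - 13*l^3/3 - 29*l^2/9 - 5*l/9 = l*(l - 5)*(l + 1/3)^2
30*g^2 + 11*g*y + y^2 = (5*g + y)*(6*g + y)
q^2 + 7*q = q*(q + 7)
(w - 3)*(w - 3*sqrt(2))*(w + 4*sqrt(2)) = w^3 - 3*w^2 + sqrt(2)*w^2 - 24*w - 3*sqrt(2)*w + 72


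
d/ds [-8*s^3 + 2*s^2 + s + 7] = -24*s^2 + 4*s + 1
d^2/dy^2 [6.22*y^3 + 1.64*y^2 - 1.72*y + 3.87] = 37.32*y + 3.28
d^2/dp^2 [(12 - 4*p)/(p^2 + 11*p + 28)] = 8*(-(p - 3)*(2*p + 11)^2 + (3*p + 8)*(p^2 + 11*p + 28))/(p^2 + 11*p + 28)^3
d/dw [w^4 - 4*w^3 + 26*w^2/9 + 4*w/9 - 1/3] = 4*w^3 - 12*w^2 + 52*w/9 + 4/9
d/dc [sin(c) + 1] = cos(c)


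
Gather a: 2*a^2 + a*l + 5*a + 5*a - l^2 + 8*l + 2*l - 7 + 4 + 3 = 2*a^2 + a*(l + 10) - l^2 + 10*l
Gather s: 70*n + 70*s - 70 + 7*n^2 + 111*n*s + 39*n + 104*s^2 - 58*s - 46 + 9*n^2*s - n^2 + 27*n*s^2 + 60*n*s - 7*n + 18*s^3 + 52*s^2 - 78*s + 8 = 6*n^2 + 102*n + 18*s^3 + s^2*(27*n + 156) + s*(9*n^2 + 171*n - 66) - 108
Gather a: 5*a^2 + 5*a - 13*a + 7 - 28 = 5*a^2 - 8*a - 21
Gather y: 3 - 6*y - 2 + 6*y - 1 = 0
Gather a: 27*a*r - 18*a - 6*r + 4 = a*(27*r - 18) - 6*r + 4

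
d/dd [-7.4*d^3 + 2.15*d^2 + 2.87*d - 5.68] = -22.2*d^2 + 4.3*d + 2.87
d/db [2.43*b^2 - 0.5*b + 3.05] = 4.86*b - 0.5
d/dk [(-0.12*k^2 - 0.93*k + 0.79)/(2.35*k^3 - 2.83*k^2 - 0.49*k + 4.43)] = (0.282*k^4 + 4.371*k^3 - 8.1426*k^2 + 3.4082*k - 3.7328)/(5.5225*k^6 - 13.301*k^5 + 5.7059*k^4 + 23.5944*k^3 - 24.8337*k^2 - 4.3414*k + 19.6249)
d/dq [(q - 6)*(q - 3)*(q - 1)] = 3*q^2 - 20*q + 27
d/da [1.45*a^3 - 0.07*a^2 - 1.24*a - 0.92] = 4.35*a^2 - 0.14*a - 1.24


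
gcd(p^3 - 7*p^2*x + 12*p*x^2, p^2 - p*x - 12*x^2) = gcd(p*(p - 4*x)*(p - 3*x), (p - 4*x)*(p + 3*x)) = -p + 4*x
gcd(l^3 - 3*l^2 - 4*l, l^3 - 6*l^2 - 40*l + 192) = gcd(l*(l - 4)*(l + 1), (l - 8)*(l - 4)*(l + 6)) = l - 4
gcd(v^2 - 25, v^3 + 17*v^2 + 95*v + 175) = v + 5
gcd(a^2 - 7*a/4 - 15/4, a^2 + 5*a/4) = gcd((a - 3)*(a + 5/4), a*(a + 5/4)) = a + 5/4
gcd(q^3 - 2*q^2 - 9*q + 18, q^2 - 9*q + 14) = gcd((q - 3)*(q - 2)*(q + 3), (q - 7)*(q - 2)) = q - 2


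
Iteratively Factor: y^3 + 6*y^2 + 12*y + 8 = (y + 2)*(y^2 + 4*y + 4) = (y + 2)^2*(y + 2)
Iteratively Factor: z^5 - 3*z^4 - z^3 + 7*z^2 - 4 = (z + 1)*(z^4 - 4*z^3 + 3*z^2 + 4*z - 4) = (z - 1)*(z + 1)*(z^3 - 3*z^2 + 4) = (z - 1)*(z + 1)^2*(z^2 - 4*z + 4) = (z - 2)*(z - 1)*(z + 1)^2*(z - 2)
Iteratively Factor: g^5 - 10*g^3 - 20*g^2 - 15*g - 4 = (g + 1)*(g^4 - g^3 - 9*g^2 - 11*g - 4) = (g + 1)^2*(g^3 - 2*g^2 - 7*g - 4) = (g + 1)^3*(g^2 - 3*g - 4) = (g + 1)^4*(g - 4)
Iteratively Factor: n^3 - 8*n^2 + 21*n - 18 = (n - 2)*(n^2 - 6*n + 9) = (n - 3)*(n - 2)*(n - 3)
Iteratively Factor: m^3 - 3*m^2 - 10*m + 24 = (m + 3)*(m^2 - 6*m + 8) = (m - 2)*(m + 3)*(m - 4)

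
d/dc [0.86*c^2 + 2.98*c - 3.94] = 1.72*c + 2.98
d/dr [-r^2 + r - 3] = 1 - 2*r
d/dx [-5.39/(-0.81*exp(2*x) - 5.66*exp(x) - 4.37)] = (-8.7318*exp(x) - 30.5074)*exp(x)/(0.81*exp(2*x) + 5.66*exp(x) + 4.37)^2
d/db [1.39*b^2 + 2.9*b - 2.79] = 2.78*b + 2.9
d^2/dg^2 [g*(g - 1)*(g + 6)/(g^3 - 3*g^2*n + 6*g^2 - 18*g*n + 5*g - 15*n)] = 2*(g*(g - 1)*(g + 6)*(3*g^2 - 6*g*n + 12*g - 18*n + 5)^2 + (3*g + 5)*(g^3 - 3*g^2*n + 6*g^2 - 18*g*n + 5*g - 15*n)^2 - (3*g*(g - 1)*(g + 6)*(g - n + 2) + g*(g - 1)*(3*g^2 - 6*g*n + 12*g - 18*n + 5) + g*(g + 6)*(3*g^2 - 6*g*n + 12*g - 18*n + 5) + (g - 1)*(g + 6)*(3*g^2 - 6*g*n + 12*g - 18*n + 5))*(g^3 - 3*g^2*n + 6*g^2 - 18*g*n + 5*g - 15*n))/(g^3 - 3*g^2*n + 6*g^2 - 18*g*n + 5*g - 15*n)^3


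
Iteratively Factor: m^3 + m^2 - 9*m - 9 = (m + 3)*(m^2 - 2*m - 3) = (m - 3)*(m + 3)*(m + 1)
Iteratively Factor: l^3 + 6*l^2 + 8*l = (l + 4)*(l^2 + 2*l) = (l + 2)*(l + 4)*(l)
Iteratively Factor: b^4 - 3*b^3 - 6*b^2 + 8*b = (b)*(b^3 - 3*b^2 - 6*b + 8) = b*(b - 1)*(b^2 - 2*b - 8) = b*(b - 4)*(b - 1)*(b + 2)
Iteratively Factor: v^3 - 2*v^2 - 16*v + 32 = (v + 4)*(v^2 - 6*v + 8) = (v - 4)*(v + 4)*(v - 2)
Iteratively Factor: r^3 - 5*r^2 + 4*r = (r - 1)*(r^2 - 4*r) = (r - 4)*(r - 1)*(r)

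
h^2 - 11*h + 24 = (h - 8)*(h - 3)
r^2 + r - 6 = (r - 2)*(r + 3)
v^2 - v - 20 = (v - 5)*(v + 4)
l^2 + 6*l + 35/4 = (l + 5/2)*(l + 7/2)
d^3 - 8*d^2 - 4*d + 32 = (d - 8)*(d - 2)*(d + 2)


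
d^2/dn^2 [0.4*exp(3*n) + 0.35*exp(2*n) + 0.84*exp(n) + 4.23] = (3.6*exp(2*n) + 1.4*exp(n) + 0.84)*exp(n)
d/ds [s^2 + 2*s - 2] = 2*s + 2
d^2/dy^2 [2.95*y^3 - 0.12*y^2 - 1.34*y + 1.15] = 17.7*y - 0.24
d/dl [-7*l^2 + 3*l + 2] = 3 - 14*l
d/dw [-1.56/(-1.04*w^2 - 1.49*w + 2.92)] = (-3.2448*w - 2.3244)/(1.04*w^2 + 1.49*w - 2.92)^2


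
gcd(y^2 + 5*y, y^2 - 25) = y + 5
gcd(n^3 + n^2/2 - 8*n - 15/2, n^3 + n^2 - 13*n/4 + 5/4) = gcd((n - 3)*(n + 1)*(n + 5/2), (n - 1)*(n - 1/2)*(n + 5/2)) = n + 5/2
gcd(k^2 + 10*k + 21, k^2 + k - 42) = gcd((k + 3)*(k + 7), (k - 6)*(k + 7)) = k + 7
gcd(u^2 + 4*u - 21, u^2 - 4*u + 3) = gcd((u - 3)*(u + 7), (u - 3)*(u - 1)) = u - 3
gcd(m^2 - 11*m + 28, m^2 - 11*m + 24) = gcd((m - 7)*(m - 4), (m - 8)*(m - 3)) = 1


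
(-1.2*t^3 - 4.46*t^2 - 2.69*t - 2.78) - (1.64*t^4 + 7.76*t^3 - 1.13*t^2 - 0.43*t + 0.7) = -1.64*t^4 - 8.96*t^3 - 3.33*t^2 - 2.26*t - 3.48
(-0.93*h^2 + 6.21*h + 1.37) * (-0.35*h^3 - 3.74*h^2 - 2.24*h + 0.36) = 0.3255*h^5 + 1.3047*h^4 - 21.6217*h^3 - 19.369*h^2 - 0.833200000000001*h + 0.4932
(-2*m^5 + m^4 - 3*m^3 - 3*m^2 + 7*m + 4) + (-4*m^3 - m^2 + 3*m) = -2*m^5 + m^4 - 7*m^3 - 4*m^2 + 10*m + 4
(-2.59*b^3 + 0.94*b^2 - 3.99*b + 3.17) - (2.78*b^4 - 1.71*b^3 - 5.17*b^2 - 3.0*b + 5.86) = -2.78*b^4 - 0.88*b^3 + 6.11*b^2 - 0.99*b - 2.69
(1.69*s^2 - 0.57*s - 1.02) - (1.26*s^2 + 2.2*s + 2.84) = 0.43*s^2 - 2.77*s - 3.86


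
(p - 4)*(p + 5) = p^2 + p - 20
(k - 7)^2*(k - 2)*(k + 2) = k^4 - 14*k^3 + 45*k^2 + 56*k - 196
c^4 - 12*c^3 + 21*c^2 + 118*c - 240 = (c - 8)*(c - 5)*(c - 2)*(c + 3)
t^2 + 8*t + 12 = (t + 2)*(t + 6)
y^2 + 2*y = y*(y + 2)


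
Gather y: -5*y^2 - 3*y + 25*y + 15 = -5*y^2 + 22*y + 15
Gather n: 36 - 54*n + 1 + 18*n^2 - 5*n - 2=18*n^2 - 59*n + 35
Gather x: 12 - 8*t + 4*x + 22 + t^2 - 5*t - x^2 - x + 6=t^2 - 13*t - x^2 + 3*x + 40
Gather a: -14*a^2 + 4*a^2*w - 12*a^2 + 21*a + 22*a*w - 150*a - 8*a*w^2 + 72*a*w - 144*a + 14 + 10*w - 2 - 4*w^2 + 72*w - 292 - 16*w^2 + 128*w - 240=a^2*(4*w - 26) + a*(-8*w^2 + 94*w - 273) - 20*w^2 + 210*w - 520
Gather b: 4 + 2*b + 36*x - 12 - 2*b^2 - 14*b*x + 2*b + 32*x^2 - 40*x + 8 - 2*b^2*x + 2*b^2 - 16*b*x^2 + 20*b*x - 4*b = -2*b^2*x + b*(-16*x^2 + 6*x) + 32*x^2 - 4*x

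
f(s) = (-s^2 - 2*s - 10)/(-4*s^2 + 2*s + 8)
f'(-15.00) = 0.00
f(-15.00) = 0.22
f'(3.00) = -0.77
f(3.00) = 1.14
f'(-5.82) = 0.01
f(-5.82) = 0.23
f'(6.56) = -0.05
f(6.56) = 0.44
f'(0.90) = -2.10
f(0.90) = -1.92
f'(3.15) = -0.62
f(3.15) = 1.03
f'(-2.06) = 0.93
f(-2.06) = 0.77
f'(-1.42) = 14.23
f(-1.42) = 3.16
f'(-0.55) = 1.66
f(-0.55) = -1.62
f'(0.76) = -1.44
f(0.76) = -1.68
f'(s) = (-2*s - 2)/(-4*s^2 + 2*s + 8) + (8*s - 2)*(-s^2 - 2*s - 10)/(-4*s^2 + 2*s + 8)^2 = (-5*s^2 - 48*s + 2)/(2*(4*s^4 - 4*s^3 - 15*s^2 + 8*s + 16))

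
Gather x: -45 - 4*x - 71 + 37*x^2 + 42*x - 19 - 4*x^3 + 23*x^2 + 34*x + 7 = -4*x^3 + 60*x^2 + 72*x - 128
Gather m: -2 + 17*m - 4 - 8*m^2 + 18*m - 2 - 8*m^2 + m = -16*m^2 + 36*m - 8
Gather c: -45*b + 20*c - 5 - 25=-45*b + 20*c - 30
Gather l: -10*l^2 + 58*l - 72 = -10*l^2 + 58*l - 72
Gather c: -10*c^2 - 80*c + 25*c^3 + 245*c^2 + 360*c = 25*c^3 + 235*c^2 + 280*c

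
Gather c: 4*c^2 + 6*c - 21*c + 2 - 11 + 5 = 4*c^2 - 15*c - 4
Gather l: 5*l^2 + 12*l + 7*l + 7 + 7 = 5*l^2 + 19*l + 14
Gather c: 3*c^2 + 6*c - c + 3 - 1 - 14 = 3*c^2 + 5*c - 12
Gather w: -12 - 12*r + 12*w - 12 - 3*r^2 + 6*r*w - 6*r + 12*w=-3*r^2 - 18*r + w*(6*r + 24) - 24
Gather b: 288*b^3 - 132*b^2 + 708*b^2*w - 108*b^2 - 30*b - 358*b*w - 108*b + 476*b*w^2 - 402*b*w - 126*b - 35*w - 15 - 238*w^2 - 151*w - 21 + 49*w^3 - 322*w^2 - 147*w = 288*b^3 + b^2*(708*w - 240) + b*(476*w^2 - 760*w - 264) + 49*w^3 - 560*w^2 - 333*w - 36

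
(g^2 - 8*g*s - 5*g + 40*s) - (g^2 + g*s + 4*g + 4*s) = -9*g*s - 9*g + 36*s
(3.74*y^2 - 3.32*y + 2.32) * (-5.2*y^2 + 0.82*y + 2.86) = -19.448*y^4 + 20.3308*y^3 - 4.09*y^2 - 7.5928*y + 6.6352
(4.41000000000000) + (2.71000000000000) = 7.12000000000000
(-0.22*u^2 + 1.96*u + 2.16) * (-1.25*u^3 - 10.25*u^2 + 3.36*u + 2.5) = 0.275*u^5 - 0.195*u^4 - 23.5292*u^3 - 16.1044*u^2 + 12.1576*u + 5.4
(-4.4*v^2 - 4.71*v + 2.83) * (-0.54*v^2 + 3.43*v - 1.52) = 2.376*v^4 - 12.5486*v^3 - 10.9955*v^2 + 16.8661*v - 4.3016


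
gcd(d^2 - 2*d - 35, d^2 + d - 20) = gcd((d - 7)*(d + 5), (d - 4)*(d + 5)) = d + 5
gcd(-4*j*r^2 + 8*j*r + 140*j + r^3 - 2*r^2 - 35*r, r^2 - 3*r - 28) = r - 7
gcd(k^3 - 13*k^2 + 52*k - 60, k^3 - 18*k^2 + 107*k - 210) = k^2 - 11*k + 30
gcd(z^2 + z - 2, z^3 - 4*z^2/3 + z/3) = z - 1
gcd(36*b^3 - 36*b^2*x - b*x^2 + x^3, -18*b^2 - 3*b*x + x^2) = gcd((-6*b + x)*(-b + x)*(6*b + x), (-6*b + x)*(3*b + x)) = -6*b + x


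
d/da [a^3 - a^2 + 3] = a*(3*a - 2)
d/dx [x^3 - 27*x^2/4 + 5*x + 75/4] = 3*x^2 - 27*x/2 + 5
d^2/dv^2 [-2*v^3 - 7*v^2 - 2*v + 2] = -12*v - 14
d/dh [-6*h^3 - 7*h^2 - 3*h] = -18*h^2 - 14*h - 3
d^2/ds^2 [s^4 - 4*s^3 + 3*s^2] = 12*s^2 - 24*s + 6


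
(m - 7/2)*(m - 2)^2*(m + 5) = m^4 - 5*m^3/2 - 39*m^2/2 + 76*m - 70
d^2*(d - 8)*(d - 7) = d^4 - 15*d^3 + 56*d^2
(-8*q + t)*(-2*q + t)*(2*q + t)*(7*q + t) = 224*q^4 + 4*q^3*t - 60*q^2*t^2 - q*t^3 + t^4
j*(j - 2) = j^2 - 2*j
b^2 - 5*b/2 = b*(b - 5/2)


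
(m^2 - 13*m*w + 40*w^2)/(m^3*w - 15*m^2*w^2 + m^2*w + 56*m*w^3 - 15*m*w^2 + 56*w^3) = (-m + 5*w)/(w*(-m^2 + 7*m*w - m + 7*w))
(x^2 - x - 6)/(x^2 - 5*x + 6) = (x + 2)/(x - 2)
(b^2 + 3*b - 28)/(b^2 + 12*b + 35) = (b - 4)/(b + 5)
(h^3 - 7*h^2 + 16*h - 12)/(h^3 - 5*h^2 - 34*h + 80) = (h^2 - 5*h + 6)/(h^2 - 3*h - 40)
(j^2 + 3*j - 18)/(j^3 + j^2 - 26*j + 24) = (j - 3)/(j^2 - 5*j + 4)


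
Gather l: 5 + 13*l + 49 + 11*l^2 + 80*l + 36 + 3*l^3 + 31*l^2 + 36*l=3*l^3 + 42*l^2 + 129*l + 90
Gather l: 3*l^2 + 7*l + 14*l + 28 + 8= 3*l^2 + 21*l + 36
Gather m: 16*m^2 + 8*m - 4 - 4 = 16*m^2 + 8*m - 8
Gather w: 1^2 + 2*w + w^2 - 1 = w^2 + 2*w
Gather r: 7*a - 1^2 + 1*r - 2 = 7*a + r - 3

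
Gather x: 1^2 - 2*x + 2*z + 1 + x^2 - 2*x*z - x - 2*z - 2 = x^2 + x*(-2*z - 3)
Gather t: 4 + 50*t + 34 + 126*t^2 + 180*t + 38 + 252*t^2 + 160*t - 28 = 378*t^2 + 390*t + 48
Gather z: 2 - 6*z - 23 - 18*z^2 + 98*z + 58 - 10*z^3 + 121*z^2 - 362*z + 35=-10*z^3 + 103*z^2 - 270*z + 72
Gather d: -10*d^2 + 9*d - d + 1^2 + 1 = -10*d^2 + 8*d + 2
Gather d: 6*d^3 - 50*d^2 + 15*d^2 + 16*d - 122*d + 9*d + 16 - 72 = 6*d^3 - 35*d^2 - 97*d - 56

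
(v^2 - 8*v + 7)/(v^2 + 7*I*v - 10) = (v^2 - 8*v + 7)/(v^2 + 7*I*v - 10)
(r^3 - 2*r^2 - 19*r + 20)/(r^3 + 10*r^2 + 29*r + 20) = (r^2 - 6*r + 5)/(r^2 + 6*r + 5)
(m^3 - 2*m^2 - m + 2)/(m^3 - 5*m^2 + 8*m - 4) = (m + 1)/(m - 2)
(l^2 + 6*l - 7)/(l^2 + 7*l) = (l - 1)/l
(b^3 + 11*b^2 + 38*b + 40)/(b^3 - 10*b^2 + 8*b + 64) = (b^2 + 9*b + 20)/(b^2 - 12*b + 32)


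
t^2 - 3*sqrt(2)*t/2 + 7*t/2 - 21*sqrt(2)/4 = (t + 7/2)*(t - 3*sqrt(2)/2)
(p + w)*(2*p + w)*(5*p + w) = 10*p^3 + 17*p^2*w + 8*p*w^2 + w^3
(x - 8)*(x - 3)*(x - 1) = x^3 - 12*x^2 + 35*x - 24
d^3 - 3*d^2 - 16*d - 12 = (d - 6)*(d + 1)*(d + 2)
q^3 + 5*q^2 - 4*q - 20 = (q - 2)*(q + 2)*(q + 5)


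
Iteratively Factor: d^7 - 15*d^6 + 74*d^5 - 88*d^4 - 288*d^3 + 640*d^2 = (d)*(d^6 - 15*d^5 + 74*d^4 - 88*d^3 - 288*d^2 + 640*d) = d*(d - 4)*(d^5 - 11*d^4 + 30*d^3 + 32*d^2 - 160*d) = d*(d - 4)*(d + 2)*(d^4 - 13*d^3 + 56*d^2 - 80*d) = d*(d - 4)^2*(d + 2)*(d^3 - 9*d^2 + 20*d) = d^2*(d - 4)^2*(d + 2)*(d^2 - 9*d + 20) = d^2*(d - 4)^3*(d + 2)*(d - 5)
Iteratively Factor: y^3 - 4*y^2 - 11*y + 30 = (y + 3)*(y^2 - 7*y + 10) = (y - 2)*(y + 3)*(y - 5)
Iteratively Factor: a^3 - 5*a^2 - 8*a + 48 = (a - 4)*(a^2 - a - 12) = (a - 4)*(a + 3)*(a - 4)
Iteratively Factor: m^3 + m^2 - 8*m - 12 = (m - 3)*(m^2 + 4*m + 4) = (m - 3)*(m + 2)*(m + 2)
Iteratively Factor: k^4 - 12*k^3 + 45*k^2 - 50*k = (k)*(k^3 - 12*k^2 + 45*k - 50) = k*(k - 5)*(k^2 - 7*k + 10) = k*(k - 5)*(k - 2)*(k - 5)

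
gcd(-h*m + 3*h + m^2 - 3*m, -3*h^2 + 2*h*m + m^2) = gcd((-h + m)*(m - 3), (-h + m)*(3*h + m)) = h - m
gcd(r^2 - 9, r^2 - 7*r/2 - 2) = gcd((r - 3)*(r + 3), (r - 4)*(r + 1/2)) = 1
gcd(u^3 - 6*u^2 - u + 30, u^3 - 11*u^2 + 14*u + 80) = u^2 - 3*u - 10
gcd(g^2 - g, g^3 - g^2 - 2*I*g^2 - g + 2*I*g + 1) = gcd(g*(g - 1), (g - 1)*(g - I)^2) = g - 1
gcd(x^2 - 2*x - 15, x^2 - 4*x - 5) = x - 5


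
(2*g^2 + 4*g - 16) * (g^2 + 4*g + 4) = 2*g^4 + 12*g^3 + 8*g^2 - 48*g - 64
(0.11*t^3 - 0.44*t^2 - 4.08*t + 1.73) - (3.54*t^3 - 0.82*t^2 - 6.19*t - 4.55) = -3.43*t^3 + 0.38*t^2 + 2.11*t + 6.28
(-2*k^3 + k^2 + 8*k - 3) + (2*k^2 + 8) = -2*k^3 + 3*k^2 + 8*k + 5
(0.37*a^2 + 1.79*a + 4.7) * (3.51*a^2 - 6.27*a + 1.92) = 1.2987*a^4 + 3.963*a^3 + 5.9841*a^2 - 26.0322*a + 9.024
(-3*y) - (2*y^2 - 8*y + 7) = -2*y^2 + 5*y - 7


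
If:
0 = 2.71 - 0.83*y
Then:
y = 3.27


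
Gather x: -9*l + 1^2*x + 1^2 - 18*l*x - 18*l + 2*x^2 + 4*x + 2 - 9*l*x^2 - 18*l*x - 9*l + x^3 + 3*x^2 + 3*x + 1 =-36*l + x^3 + x^2*(5 - 9*l) + x*(8 - 36*l) + 4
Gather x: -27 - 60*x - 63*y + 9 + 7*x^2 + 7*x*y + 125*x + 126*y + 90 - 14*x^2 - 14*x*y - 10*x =-7*x^2 + x*(55 - 7*y) + 63*y + 72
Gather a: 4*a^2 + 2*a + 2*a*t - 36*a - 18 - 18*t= 4*a^2 + a*(2*t - 34) - 18*t - 18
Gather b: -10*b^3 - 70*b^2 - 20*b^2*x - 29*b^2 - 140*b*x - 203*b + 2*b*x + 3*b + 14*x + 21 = -10*b^3 + b^2*(-20*x - 99) + b*(-138*x - 200) + 14*x + 21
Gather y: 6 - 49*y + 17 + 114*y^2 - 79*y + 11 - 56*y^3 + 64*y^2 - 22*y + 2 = -56*y^3 + 178*y^2 - 150*y + 36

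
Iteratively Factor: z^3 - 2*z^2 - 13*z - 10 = (z - 5)*(z^2 + 3*z + 2) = (z - 5)*(z + 2)*(z + 1)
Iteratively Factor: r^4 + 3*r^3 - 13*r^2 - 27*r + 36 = (r + 4)*(r^3 - r^2 - 9*r + 9) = (r - 3)*(r + 4)*(r^2 + 2*r - 3) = (r - 3)*(r - 1)*(r + 4)*(r + 3)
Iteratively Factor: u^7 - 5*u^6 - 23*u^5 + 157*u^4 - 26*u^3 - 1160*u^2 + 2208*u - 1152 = (u - 2)*(u^6 - 3*u^5 - 29*u^4 + 99*u^3 + 172*u^2 - 816*u + 576) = (u - 2)*(u + 4)*(u^5 - 7*u^4 - u^3 + 103*u^2 - 240*u + 144) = (u - 2)*(u + 4)^2*(u^4 - 11*u^3 + 43*u^2 - 69*u + 36) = (u - 2)*(u - 1)*(u + 4)^2*(u^3 - 10*u^2 + 33*u - 36) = (u - 3)*(u - 2)*(u - 1)*(u + 4)^2*(u^2 - 7*u + 12) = (u - 4)*(u - 3)*(u - 2)*(u - 1)*(u + 4)^2*(u - 3)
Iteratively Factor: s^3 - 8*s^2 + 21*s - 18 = (s - 2)*(s^2 - 6*s + 9) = (s - 3)*(s - 2)*(s - 3)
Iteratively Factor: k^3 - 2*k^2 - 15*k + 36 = (k - 3)*(k^2 + k - 12) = (k - 3)*(k + 4)*(k - 3)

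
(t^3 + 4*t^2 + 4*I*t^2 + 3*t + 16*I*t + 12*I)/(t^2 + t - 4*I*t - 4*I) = (t^2 + t*(3 + 4*I) + 12*I)/(t - 4*I)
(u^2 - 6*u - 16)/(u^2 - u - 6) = (u - 8)/(u - 3)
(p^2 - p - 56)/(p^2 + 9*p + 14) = (p - 8)/(p + 2)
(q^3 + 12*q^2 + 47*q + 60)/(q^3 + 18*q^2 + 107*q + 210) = (q^2 + 7*q + 12)/(q^2 + 13*q + 42)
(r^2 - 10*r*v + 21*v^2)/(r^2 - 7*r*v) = (r - 3*v)/r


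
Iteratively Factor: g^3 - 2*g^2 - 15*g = (g - 5)*(g^2 + 3*g) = g*(g - 5)*(g + 3)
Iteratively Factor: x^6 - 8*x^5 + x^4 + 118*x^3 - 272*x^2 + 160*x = (x - 1)*(x^5 - 7*x^4 - 6*x^3 + 112*x^2 - 160*x) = (x - 4)*(x - 1)*(x^4 - 3*x^3 - 18*x^2 + 40*x) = (x - 4)*(x - 2)*(x - 1)*(x^3 - x^2 - 20*x) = (x - 4)*(x - 2)*(x - 1)*(x + 4)*(x^2 - 5*x) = x*(x - 4)*(x - 2)*(x - 1)*(x + 4)*(x - 5)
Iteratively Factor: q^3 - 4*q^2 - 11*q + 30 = (q + 3)*(q^2 - 7*q + 10) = (q - 5)*(q + 3)*(q - 2)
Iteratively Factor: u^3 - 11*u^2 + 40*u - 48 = (u - 3)*(u^2 - 8*u + 16) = (u - 4)*(u - 3)*(u - 4)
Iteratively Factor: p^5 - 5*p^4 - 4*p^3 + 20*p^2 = (p - 2)*(p^4 - 3*p^3 - 10*p^2) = p*(p - 2)*(p^3 - 3*p^2 - 10*p) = p*(p - 2)*(p + 2)*(p^2 - 5*p) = p*(p - 5)*(p - 2)*(p + 2)*(p)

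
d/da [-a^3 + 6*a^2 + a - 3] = -3*a^2 + 12*a + 1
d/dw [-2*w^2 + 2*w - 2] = 2 - 4*w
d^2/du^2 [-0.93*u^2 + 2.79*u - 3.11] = -1.86000000000000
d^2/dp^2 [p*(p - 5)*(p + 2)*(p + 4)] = 12*p^2 + 6*p - 44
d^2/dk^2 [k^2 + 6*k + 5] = 2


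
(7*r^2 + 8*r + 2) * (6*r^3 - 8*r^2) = 42*r^5 - 8*r^4 - 52*r^3 - 16*r^2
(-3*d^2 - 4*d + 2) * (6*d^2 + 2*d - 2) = -18*d^4 - 30*d^3 + 10*d^2 + 12*d - 4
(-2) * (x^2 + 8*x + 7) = -2*x^2 - 16*x - 14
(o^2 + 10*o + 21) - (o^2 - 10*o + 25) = 20*o - 4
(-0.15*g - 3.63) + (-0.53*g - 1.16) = -0.68*g - 4.79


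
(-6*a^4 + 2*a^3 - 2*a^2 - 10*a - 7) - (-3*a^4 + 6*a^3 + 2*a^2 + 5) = -3*a^4 - 4*a^3 - 4*a^2 - 10*a - 12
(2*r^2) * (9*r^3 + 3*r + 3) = 18*r^5 + 6*r^3 + 6*r^2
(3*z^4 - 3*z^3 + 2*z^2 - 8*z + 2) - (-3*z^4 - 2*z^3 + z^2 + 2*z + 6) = 6*z^4 - z^3 + z^2 - 10*z - 4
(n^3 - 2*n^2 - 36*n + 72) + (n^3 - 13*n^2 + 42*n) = 2*n^3 - 15*n^2 + 6*n + 72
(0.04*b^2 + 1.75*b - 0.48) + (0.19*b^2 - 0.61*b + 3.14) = 0.23*b^2 + 1.14*b + 2.66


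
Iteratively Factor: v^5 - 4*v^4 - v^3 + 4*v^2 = (v + 1)*(v^4 - 5*v^3 + 4*v^2) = v*(v + 1)*(v^3 - 5*v^2 + 4*v) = v^2*(v + 1)*(v^2 - 5*v + 4) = v^2*(v - 1)*(v + 1)*(v - 4)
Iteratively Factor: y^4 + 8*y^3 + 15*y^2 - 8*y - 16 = (y - 1)*(y^3 + 9*y^2 + 24*y + 16) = (y - 1)*(y + 4)*(y^2 + 5*y + 4) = (y - 1)*(y + 4)^2*(y + 1)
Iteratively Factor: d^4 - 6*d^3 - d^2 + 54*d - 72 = (d - 2)*(d^3 - 4*d^2 - 9*d + 36) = (d - 4)*(d - 2)*(d^2 - 9) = (d - 4)*(d - 2)*(d + 3)*(d - 3)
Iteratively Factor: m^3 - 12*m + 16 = (m - 2)*(m^2 + 2*m - 8) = (m - 2)^2*(m + 4)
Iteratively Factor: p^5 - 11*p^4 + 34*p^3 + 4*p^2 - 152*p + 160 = (p + 2)*(p^4 - 13*p^3 + 60*p^2 - 116*p + 80) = (p - 2)*(p + 2)*(p^3 - 11*p^2 + 38*p - 40) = (p - 2)^2*(p + 2)*(p^2 - 9*p + 20) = (p - 5)*(p - 2)^2*(p + 2)*(p - 4)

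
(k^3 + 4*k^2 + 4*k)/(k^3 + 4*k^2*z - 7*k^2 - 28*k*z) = (k^2 + 4*k + 4)/(k^2 + 4*k*z - 7*k - 28*z)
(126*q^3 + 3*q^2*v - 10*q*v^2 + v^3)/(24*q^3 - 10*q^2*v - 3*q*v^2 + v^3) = (42*q^2 - 13*q*v + v^2)/(8*q^2 - 6*q*v + v^2)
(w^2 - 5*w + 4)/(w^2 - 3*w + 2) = (w - 4)/(w - 2)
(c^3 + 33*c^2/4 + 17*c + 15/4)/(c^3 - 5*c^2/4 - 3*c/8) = 2*(c^2 + 8*c + 15)/(c*(2*c - 3))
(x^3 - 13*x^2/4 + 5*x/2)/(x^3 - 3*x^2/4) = (4*x^2 - 13*x + 10)/(x*(4*x - 3))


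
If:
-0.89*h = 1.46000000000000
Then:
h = -1.64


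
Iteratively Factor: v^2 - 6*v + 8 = (v - 2)*(v - 4)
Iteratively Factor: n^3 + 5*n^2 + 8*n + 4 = (n + 2)*(n^2 + 3*n + 2) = (n + 2)^2*(n + 1)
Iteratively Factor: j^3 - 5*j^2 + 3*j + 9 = (j - 3)*(j^2 - 2*j - 3) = (j - 3)*(j + 1)*(j - 3)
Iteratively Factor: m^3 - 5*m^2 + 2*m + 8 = (m - 4)*(m^2 - m - 2) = (m - 4)*(m - 2)*(m + 1)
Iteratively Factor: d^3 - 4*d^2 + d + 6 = (d + 1)*(d^2 - 5*d + 6) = (d - 3)*(d + 1)*(d - 2)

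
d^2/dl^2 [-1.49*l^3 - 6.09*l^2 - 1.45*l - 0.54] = -8.94*l - 12.18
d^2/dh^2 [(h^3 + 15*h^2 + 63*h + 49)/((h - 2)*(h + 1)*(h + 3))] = 2*(13*h^3 + 165*h^2 + 399*h + 463)/(h^6 + 3*h^5 - 15*h^4 - 35*h^3 + 90*h^2 + 108*h - 216)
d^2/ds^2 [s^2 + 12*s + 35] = 2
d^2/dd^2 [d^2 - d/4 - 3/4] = 2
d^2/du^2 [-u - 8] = 0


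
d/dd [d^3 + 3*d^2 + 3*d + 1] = 3*d^2 + 6*d + 3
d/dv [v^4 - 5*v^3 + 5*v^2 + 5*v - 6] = 4*v^3 - 15*v^2 + 10*v + 5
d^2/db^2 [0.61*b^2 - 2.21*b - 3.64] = 1.22000000000000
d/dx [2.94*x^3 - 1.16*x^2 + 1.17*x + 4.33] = 8.82*x^2 - 2.32*x + 1.17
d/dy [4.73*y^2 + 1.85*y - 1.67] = 9.46*y + 1.85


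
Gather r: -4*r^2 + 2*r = -4*r^2 + 2*r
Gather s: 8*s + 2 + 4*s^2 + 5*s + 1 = 4*s^2 + 13*s + 3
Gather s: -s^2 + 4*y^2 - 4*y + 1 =-s^2 + 4*y^2 - 4*y + 1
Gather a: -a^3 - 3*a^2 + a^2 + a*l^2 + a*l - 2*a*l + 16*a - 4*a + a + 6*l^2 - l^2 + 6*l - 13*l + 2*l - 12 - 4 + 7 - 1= -a^3 - 2*a^2 + a*(l^2 - l + 13) + 5*l^2 - 5*l - 10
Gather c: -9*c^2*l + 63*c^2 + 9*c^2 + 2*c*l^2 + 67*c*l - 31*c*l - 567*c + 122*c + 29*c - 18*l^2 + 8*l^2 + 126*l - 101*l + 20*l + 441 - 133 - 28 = c^2*(72 - 9*l) + c*(2*l^2 + 36*l - 416) - 10*l^2 + 45*l + 280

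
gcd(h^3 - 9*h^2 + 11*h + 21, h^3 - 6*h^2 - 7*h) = h^2 - 6*h - 7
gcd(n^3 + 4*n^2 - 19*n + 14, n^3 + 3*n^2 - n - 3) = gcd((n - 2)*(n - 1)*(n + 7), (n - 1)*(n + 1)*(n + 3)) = n - 1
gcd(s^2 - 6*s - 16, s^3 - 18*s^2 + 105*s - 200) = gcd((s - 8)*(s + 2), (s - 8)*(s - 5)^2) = s - 8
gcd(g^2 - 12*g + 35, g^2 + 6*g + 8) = 1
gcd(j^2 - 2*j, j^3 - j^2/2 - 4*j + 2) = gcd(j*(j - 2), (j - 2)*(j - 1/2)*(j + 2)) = j - 2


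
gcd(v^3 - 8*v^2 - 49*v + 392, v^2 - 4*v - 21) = v - 7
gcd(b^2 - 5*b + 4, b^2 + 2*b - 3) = b - 1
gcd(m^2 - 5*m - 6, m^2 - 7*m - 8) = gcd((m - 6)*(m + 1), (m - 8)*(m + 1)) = m + 1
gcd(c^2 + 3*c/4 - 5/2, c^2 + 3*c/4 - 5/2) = c^2 + 3*c/4 - 5/2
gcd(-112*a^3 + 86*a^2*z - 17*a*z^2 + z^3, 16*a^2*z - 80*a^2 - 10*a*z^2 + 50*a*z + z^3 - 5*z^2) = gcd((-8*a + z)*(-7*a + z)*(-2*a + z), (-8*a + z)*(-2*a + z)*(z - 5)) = 16*a^2 - 10*a*z + z^2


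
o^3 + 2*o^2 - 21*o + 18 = (o - 3)*(o - 1)*(o + 6)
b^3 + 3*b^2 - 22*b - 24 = (b - 4)*(b + 1)*(b + 6)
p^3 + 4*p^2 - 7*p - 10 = (p - 2)*(p + 1)*(p + 5)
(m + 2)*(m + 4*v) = m^2 + 4*m*v + 2*m + 8*v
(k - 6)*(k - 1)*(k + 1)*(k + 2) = k^4 - 4*k^3 - 13*k^2 + 4*k + 12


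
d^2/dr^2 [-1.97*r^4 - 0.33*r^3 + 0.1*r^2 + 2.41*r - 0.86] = -23.64*r^2 - 1.98*r + 0.2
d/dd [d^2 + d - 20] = 2*d + 1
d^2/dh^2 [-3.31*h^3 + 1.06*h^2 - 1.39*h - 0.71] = 2.12 - 19.86*h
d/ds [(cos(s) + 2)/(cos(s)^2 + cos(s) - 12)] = (cos(s)^2 + 4*cos(s) + 14)*sin(s)/(cos(s)^2 + cos(s) - 12)^2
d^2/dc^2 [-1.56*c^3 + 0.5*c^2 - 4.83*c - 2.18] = 1.0 - 9.36*c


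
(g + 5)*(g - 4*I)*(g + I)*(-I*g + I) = -I*g^4 - 3*g^3 - 4*I*g^3 - 12*g^2 + I*g^2 + 15*g - 16*I*g + 20*I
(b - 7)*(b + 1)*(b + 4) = b^3 - 2*b^2 - 31*b - 28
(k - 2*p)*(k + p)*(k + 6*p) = k^3 + 5*k^2*p - 8*k*p^2 - 12*p^3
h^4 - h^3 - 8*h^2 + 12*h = h*(h - 2)^2*(h + 3)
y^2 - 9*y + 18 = (y - 6)*(y - 3)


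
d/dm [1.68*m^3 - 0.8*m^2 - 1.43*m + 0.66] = 5.04*m^2 - 1.6*m - 1.43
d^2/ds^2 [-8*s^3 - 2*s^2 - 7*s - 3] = -48*s - 4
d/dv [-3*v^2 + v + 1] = 1 - 6*v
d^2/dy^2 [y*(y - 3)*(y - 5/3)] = 6*y - 28/3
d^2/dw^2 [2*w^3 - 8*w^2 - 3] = 12*w - 16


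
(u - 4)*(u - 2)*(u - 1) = u^3 - 7*u^2 + 14*u - 8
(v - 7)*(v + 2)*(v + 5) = v^3 - 39*v - 70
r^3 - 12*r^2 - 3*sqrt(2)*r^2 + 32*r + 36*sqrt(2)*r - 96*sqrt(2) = (r - 8)*(r - 4)*(r - 3*sqrt(2))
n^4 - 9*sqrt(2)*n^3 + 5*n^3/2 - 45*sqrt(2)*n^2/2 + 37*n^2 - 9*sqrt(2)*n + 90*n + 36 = (n + 1/2)*(n + 2)*(n - 6*sqrt(2))*(n - 3*sqrt(2))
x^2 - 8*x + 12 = (x - 6)*(x - 2)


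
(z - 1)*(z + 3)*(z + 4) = z^3 + 6*z^2 + 5*z - 12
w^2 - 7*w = w*(w - 7)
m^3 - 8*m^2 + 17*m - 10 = (m - 5)*(m - 2)*(m - 1)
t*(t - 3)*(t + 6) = t^3 + 3*t^2 - 18*t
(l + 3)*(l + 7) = l^2 + 10*l + 21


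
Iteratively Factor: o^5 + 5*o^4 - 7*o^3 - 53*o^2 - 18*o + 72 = (o + 4)*(o^4 + o^3 - 11*o^2 - 9*o + 18) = (o + 3)*(o + 4)*(o^3 - 2*o^2 - 5*o + 6) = (o - 1)*(o + 3)*(o + 4)*(o^2 - o - 6) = (o - 3)*(o - 1)*(o + 3)*(o + 4)*(o + 2)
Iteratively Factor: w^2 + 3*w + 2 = (w + 1)*(w + 2)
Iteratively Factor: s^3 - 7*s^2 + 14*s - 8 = (s - 4)*(s^2 - 3*s + 2) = (s - 4)*(s - 2)*(s - 1)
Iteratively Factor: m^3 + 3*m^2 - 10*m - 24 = (m + 4)*(m^2 - m - 6) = (m + 2)*(m + 4)*(m - 3)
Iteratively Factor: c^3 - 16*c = (c - 4)*(c^2 + 4*c) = c*(c - 4)*(c + 4)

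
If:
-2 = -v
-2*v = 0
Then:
No Solution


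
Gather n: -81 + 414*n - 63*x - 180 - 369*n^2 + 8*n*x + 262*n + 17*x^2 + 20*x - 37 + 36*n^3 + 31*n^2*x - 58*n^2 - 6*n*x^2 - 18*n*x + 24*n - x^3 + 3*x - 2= 36*n^3 + n^2*(31*x - 427) + n*(-6*x^2 - 10*x + 700) - x^3 + 17*x^2 - 40*x - 300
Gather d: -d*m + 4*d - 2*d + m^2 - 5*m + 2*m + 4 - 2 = d*(2 - m) + m^2 - 3*m + 2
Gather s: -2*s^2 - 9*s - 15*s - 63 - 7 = -2*s^2 - 24*s - 70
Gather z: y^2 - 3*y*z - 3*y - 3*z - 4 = y^2 - 3*y + z*(-3*y - 3) - 4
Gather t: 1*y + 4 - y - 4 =0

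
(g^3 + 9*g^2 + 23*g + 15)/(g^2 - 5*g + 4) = (g^3 + 9*g^2 + 23*g + 15)/(g^2 - 5*g + 4)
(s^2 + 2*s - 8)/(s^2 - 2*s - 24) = (s - 2)/(s - 6)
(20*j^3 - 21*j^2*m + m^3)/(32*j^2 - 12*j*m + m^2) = (5*j^2 - 4*j*m - m^2)/(8*j - m)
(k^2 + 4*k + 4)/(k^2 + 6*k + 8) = (k + 2)/(k + 4)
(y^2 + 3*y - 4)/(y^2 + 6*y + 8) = (y - 1)/(y + 2)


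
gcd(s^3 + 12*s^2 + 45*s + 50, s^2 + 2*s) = s + 2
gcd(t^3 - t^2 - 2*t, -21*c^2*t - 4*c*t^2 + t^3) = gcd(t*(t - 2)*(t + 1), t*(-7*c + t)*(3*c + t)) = t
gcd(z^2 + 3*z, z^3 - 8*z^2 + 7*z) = z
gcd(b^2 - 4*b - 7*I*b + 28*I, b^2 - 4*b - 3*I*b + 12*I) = b - 4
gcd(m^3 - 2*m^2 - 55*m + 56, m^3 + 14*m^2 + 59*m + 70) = m + 7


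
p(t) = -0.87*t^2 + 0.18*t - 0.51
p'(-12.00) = 21.06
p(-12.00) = -127.95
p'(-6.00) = 10.62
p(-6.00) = -32.91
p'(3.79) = -6.41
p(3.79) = -12.32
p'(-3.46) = 6.20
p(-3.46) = -11.55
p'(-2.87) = 5.17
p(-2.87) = -8.19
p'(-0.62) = 1.26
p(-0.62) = -0.96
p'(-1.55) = 2.88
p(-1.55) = -2.88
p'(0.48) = -0.66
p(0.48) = -0.62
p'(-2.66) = 4.81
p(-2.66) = -7.14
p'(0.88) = -1.35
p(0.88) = -1.03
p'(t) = 0.18 - 1.74*t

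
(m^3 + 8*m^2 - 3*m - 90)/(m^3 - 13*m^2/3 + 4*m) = 3*(m^2 + 11*m + 30)/(m*(3*m - 4))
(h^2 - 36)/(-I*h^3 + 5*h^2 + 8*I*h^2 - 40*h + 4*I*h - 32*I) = I*(h^2 - 36)/(h^3 + h^2*(-8 + 5*I) - 4*h*(1 + 10*I) + 32)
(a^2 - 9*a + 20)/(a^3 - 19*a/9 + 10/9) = 9*(a^2 - 9*a + 20)/(9*a^3 - 19*a + 10)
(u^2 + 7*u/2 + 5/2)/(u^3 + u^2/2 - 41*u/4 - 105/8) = 4*(u + 1)/(4*u^2 - 8*u - 21)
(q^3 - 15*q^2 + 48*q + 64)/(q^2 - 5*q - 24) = (q^2 - 7*q - 8)/(q + 3)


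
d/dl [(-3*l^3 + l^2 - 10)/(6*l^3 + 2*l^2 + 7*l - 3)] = 2*(-6*l^4 - 21*l^3 + 107*l^2 + 17*l + 35)/(36*l^6 + 24*l^5 + 88*l^4 - 8*l^3 + 37*l^2 - 42*l + 9)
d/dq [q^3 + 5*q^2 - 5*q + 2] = 3*q^2 + 10*q - 5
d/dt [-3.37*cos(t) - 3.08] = 3.37*sin(t)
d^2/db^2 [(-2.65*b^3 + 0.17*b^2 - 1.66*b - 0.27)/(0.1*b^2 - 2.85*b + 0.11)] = (-5.55111512312578e-17*b^5 - 42.92725*b^3 + 4.95723*b^2 + 0.378869999999999*b - 5.416916)/(0.001*b^6 - 0.0855*b^5 + 2.44005*b^4 - 23.337225*b^3 + 2.684055*b^2 - 0.103455*b + 0.001331)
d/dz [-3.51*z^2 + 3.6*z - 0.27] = 3.6 - 7.02*z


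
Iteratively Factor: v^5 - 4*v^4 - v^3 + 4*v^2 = (v + 1)*(v^4 - 5*v^3 + 4*v^2) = v*(v + 1)*(v^3 - 5*v^2 + 4*v) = v*(v - 4)*(v + 1)*(v^2 - v) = v*(v - 4)*(v - 1)*(v + 1)*(v)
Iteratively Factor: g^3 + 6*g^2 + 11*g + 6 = (g + 2)*(g^2 + 4*g + 3) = (g + 2)*(g + 3)*(g + 1)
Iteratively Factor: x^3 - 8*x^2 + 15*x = (x - 5)*(x^2 - 3*x) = x*(x - 5)*(x - 3)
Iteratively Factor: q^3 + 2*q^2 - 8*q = (q)*(q^2 + 2*q - 8) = q*(q + 4)*(q - 2)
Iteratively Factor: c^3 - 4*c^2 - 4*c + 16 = (c - 2)*(c^2 - 2*c - 8) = (c - 4)*(c - 2)*(c + 2)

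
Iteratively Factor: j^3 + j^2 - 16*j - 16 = (j - 4)*(j^2 + 5*j + 4) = (j - 4)*(j + 4)*(j + 1)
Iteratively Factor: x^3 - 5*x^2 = (x)*(x^2 - 5*x) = x^2*(x - 5)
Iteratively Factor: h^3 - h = (h)*(h^2 - 1) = h*(h + 1)*(h - 1)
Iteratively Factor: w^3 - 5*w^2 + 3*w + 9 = (w - 3)*(w^2 - 2*w - 3) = (w - 3)^2*(w + 1)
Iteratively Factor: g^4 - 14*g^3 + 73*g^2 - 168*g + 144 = (g - 3)*(g^3 - 11*g^2 + 40*g - 48) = (g - 4)*(g - 3)*(g^2 - 7*g + 12) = (g - 4)*(g - 3)^2*(g - 4)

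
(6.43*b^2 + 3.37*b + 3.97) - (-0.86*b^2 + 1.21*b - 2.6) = 7.29*b^2 + 2.16*b + 6.57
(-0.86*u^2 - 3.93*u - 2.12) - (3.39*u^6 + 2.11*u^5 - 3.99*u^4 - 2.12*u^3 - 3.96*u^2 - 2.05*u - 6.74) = -3.39*u^6 - 2.11*u^5 + 3.99*u^4 + 2.12*u^3 + 3.1*u^2 - 1.88*u + 4.62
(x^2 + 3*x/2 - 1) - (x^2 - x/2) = 2*x - 1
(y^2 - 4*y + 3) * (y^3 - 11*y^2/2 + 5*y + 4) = y^5 - 19*y^4/2 + 30*y^3 - 65*y^2/2 - y + 12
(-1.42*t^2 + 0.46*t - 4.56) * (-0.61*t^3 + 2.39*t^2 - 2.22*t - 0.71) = 0.8662*t^5 - 3.6744*t^4 + 7.0334*t^3 - 10.9114*t^2 + 9.7966*t + 3.2376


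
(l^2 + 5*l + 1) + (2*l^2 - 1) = 3*l^2 + 5*l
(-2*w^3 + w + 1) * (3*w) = -6*w^4 + 3*w^2 + 3*w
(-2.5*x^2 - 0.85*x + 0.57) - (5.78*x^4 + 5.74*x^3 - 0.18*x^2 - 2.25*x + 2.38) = -5.78*x^4 - 5.74*x^3 - 2.32*x^2 + 1.4*x - 1.81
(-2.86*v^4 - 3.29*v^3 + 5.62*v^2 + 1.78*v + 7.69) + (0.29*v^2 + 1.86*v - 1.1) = -2.86*v^4 - 3.29*v^3 + 5.91*v^2 + 3.64*v + 6.59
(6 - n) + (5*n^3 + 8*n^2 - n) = 5*n^3 + 8*n^2 - 2*n + 6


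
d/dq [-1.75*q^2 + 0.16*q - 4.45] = 0.16 - 3.5*q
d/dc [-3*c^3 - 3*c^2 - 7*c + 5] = -9*c^2 - 6*c - 7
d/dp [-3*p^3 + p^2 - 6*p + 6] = -9*p^2 + 2*p - 6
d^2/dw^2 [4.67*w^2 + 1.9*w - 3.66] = 9.34000000000000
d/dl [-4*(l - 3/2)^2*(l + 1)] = -12*l^2 + 16*l + 3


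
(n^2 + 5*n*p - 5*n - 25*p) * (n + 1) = n^3 + 5*n^2*p - 4*n^2 - 20*n*p - 5*n - 25*p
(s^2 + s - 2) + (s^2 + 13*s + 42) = 2*s^2 + 14*s + 40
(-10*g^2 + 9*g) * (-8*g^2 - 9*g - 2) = 80*g^4 + 18*g^3 - 61*g^2 - 18*g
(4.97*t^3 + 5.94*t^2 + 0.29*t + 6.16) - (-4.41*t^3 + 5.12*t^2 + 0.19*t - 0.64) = 9.38*t^3 + 0.82*t^2 + 0.1*t + 6.8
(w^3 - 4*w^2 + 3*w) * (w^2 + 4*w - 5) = w^5 - 18*w^3 + 32*w^2 - 15*w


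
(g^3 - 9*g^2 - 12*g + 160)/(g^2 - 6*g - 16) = (g^2 - g - 20)/(g + 2)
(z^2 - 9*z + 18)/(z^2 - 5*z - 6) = (z - 3)/(z + 1)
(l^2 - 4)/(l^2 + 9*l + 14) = (l - 2)/(l + 7)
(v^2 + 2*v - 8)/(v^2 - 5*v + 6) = (v + 4)/(v - 3)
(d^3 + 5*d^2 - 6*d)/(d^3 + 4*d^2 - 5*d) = (d + 6)/(d + 5)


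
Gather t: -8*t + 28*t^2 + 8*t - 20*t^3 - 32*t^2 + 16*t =-20*t^3 - 4*t^2 + 16*t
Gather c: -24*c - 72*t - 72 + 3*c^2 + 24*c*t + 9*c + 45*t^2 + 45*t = 3*c^2 + c*(24*t - 15) + 45*t^2 - 27*t - 72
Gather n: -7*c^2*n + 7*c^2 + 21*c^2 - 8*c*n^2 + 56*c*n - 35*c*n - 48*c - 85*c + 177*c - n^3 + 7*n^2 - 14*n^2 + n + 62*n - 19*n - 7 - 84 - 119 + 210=28*c^2 + 44*c - n^3 + n^2*(-8*c - 7) + n*(-7*c^2 + 21*c + 44)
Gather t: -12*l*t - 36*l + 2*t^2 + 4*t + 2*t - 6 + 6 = -36*l + 2*t^2 + t*(6 - 12*l)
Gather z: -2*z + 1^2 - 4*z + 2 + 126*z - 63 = 120*z - 60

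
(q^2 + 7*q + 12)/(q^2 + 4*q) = (q + 3)/q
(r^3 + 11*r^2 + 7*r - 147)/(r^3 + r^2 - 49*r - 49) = (r^2 + 4*r - 21)/(r^2 - 6*r - 7)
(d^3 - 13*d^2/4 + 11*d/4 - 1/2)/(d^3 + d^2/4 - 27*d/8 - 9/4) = 2*(4*d^2 - 5*d + 1)/(8*d^2 + 18*d + 9)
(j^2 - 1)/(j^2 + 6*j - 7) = (j + 1)/(j + 7)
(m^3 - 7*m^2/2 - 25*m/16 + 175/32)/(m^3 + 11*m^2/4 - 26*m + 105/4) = (8*m^2 - 18*m - 35)/(8*(m^2 + 4*m - 21))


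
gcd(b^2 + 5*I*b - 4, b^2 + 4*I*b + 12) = 1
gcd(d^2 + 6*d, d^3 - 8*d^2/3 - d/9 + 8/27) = 1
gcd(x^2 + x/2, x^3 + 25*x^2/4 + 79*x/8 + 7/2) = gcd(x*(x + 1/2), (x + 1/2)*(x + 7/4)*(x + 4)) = x + 1/2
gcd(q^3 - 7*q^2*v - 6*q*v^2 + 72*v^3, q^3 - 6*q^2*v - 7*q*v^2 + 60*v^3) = q^2 - q*v - 12*v^2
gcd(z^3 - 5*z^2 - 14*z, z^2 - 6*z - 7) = z - 7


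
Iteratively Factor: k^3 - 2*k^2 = (k)*(k^2 - 2*k) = k^2*(k - 2)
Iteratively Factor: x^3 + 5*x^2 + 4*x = (x)*(x^2 + 5*x + 4) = x*(x + 4)*(x + 1)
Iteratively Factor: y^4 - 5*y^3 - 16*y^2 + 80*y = (y - 4)*(y^3 - y^2 - 20*y) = (y - 4)*(y + 4)*(y^2 - 5*y) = y*(y - 4)*(y + 4)*(y - 5)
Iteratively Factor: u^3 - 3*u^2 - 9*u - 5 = (u - 5)*(u^2 + 2*u + 1) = (u - 5)*(u + 1)*(u + 1)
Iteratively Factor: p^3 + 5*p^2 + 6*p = (p)*(p^2 + 5*p + 6) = p*(p + 2)*(p + 3)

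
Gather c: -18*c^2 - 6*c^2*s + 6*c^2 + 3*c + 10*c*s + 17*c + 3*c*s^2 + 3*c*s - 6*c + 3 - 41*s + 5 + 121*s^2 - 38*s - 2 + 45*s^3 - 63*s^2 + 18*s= c^2*(-6*s - 12) + c*(3*s^2 + 13*s + 14) + 45*s^3 + 58*s^2 - 61*s + 6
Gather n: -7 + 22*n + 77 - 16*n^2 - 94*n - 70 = -16*n^2 - 72*n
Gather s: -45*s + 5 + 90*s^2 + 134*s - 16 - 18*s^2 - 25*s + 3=72*s^2 + 64*s - 8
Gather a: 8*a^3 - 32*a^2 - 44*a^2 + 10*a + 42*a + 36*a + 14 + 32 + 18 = 8*a^3 - 76*a^2 + 88*a + 64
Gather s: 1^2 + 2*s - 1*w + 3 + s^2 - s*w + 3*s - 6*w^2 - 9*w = s^2 + s*(5 - w) - 6*w^2 - 10*w + 4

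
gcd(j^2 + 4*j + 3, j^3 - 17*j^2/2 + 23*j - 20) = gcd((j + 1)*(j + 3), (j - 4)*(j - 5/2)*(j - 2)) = 1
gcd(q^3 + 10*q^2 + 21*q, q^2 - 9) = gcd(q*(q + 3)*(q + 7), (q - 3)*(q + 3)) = q + 3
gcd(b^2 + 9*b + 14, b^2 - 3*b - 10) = b + 2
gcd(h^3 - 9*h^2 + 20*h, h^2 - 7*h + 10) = h - 5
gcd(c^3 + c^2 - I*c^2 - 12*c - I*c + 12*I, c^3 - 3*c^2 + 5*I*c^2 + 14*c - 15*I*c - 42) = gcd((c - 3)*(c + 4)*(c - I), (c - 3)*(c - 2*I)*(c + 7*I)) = c - 3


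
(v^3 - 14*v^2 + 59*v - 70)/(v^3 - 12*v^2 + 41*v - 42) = (v - 5)/(v - 3)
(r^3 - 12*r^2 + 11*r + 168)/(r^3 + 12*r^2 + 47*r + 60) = (r^2 - 15*r + 56)/(r^2 + 9*r + 20)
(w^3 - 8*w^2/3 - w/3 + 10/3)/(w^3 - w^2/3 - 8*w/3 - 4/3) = (3*w - 5)/(3*w + 2)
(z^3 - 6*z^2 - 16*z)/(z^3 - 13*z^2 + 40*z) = (z + 2)/(z - 5)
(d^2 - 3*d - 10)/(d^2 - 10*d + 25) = (d + 2)/(d - 5)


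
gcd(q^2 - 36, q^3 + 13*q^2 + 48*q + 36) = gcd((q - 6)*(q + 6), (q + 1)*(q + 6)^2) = q + 6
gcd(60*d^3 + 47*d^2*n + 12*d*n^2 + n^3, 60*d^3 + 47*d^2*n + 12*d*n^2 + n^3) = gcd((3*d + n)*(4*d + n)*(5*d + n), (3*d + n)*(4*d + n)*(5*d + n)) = 60*d^3 + 47*d^2*n + 12*d*n^2 + n^3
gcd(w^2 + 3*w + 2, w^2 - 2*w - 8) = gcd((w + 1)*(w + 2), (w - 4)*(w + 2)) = w + 2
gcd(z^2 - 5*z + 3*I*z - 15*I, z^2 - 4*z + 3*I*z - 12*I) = z + 3*I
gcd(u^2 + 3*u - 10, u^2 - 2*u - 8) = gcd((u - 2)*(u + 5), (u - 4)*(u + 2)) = 1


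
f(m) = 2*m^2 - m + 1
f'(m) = 4*m - 1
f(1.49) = 3.95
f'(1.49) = 4.96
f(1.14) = 2.46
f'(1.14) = 3.56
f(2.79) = 13.78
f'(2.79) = 10.16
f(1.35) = 3.30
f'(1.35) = 4.40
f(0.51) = 1.01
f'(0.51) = 1.04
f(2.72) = 13.08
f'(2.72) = 9.88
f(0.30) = 0.88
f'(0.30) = 0.20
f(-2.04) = 11.36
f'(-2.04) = -9.16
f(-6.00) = 79.00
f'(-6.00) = -25.00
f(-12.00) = 301.00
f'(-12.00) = -49.00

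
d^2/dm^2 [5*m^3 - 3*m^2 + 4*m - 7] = 30*m - 6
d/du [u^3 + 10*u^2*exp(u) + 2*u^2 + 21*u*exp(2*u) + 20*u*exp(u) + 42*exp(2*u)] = 10*u^2*exp(u) + 3*u^2 + 42*u*exp(2*u) + 40*u*exp(u) + 4*u + 105*exp(2*u) + 20*exp(u)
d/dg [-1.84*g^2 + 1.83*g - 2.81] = 1.83 - 3.68*g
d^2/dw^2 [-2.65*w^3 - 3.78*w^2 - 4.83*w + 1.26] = -15.9*w - 7.56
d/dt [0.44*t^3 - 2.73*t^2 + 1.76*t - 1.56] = 1.32*t^2 - 5.46*t + 1.76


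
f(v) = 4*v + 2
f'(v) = 4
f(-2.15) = -6.60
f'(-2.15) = 4.00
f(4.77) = 21.08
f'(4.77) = 4.00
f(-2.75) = -9.00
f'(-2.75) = 4.00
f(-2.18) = -6.72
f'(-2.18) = 4.00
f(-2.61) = -8.44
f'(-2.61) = 4.00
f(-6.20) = -22.80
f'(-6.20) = 4.00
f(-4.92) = -17.68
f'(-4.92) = 4.00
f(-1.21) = -2.84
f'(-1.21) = 4.00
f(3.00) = 14.00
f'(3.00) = 4.00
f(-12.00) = -46.00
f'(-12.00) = 4.00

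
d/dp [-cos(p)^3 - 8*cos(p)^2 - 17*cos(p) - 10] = (3*cos(p)^2 + 16*cos(p) + 17)*sin(p)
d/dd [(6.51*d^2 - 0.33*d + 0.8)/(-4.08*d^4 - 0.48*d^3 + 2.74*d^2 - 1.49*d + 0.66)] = (53.1216*d^5 - 0.9144*d^4 + 12.7392*d^3 - 7.6437*d^2 + 4.2092*d + 0.9742)/(16.6464*d^8 + 3.9168*d^7 - 22.128*d^6 + 9.528*d^5 + 3.5524*d^4 - 8.7988*d^3 + 5.8369*d^2 - 1.9668*d + 0.4356)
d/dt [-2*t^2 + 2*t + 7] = 2 - 4*t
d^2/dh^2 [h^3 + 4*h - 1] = 6*h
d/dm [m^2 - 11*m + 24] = 2*m - 11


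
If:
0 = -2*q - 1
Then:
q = -1/2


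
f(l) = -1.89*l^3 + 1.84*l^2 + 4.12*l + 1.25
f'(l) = -5.67*l^2 + 3.68*l + 4.12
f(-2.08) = 17.65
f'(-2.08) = -28.07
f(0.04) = 1.42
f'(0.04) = 4.26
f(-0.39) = 0.04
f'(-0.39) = 1.82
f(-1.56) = 6.48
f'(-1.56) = -15.42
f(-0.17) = 0.61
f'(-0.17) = 3.33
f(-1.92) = 13.50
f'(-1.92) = -23.85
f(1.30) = 5.56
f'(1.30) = -0.68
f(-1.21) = 2.31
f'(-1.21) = -8.63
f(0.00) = 1.25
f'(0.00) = 4.12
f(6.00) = -316.03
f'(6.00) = -177.92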